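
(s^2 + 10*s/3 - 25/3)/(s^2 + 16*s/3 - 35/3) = (s + 5)/(s + 7)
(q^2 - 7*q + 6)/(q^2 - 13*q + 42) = (q - 1)/(q - 7)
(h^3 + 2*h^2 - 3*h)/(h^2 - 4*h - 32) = h*(-h^2 - 2*h + 3)/(-h^2 + 4*h + 32)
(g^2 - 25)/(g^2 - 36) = (g^2 - 25)/(g^2 - 36)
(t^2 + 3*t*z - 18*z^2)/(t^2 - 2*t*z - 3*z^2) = (t + 6*z)/(t + z)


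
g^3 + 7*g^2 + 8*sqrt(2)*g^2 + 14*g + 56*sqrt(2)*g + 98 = (g + 7)*(g + sqrt(2))*(g + 7*sqrt(2))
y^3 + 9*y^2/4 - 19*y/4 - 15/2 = (y - 2)*(y + 5/4)*(y + 3)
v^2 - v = v*(v - 1)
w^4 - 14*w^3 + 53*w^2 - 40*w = w*(w - 8)*(w - 5)*(w - 1)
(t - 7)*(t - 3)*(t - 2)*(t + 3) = t^4 - 9*t^3 + 5*t^2 + 81*t - 126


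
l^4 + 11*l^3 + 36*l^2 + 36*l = l*(l + 2)*(l + 3)*(l + 6)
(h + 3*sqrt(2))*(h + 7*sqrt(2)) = h^2 + 10*sqrt(2)*h + 42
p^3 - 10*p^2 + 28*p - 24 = (p - 6)*(p - 2)^2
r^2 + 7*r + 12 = (r + 3)*(r + 4)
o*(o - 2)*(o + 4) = o^3 + 2*o^2 - 8*o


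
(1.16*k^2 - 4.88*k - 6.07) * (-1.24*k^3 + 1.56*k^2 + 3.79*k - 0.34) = -1.4384*k^5 + 7.8608*k^4 + 4.3104*k^3 - 28.3588*k^2 - 21.3461*k + 2.0638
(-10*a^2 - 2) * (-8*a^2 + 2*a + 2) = 80*a^4 - 20*a^3 - 4*a^2 - 4*a - 4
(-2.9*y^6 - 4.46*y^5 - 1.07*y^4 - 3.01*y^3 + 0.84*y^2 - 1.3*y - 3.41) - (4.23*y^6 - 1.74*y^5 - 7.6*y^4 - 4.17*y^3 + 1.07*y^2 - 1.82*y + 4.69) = -7.13*y^6 - 2.72*y^5 + 6.53*y^4 + 1.16*y^3 - 0.23*y^2 + 0.52*y - 8.1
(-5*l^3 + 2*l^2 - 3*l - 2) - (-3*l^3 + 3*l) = -2*l^3 + 2*l^2 - 6*l - 2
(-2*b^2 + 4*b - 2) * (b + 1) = -2*b^3 + 2*b^2 + 2*b - 2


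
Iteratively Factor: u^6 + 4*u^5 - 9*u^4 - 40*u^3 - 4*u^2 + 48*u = (u)*(u^5 + 4*u^4 - 9*u^3 - 40*u^2 - 4*u + 48) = u*(u + 4)*(u^4 - 9*u^2 - 4*u + 12) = u*(u - 3)*(u + 4)*(u^3 + 3*u^2 - 4) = u*(u - 3)*(u + 2)*(u + 4)*(u^2 + u - 2) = u*(u - 3)*(u + 2)^2*(u + 4)*(u - 1)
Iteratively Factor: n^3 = (n)*(n^2) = n^2*(n)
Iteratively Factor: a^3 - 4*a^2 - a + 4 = (a - 4)*(a^2 - 1) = (a - 4)*(a + 1)*(a - 1)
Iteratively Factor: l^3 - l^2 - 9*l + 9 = (l - 3)*(l^2 + 2*l - 3) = (l - 3)*(l + 3)*(l - 1)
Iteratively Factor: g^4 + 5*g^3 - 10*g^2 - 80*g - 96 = (g + 2)*(g^3 + 3*g^2 - 16*g - 48) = (g + 2)*(g + 3)*(g^2 - 16) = (g + 2)*(g + 3)*(g + 4)*(g - 4)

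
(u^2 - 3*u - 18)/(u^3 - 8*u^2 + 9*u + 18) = (u + 3)/(u^2 - 2*u - 3)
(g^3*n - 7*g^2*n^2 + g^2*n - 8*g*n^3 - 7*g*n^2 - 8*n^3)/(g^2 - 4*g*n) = n*(g^3 - 7*g^2*n + g^2 - 8*g*n^2 - 7*g*n - 8*n^2)/(g*(g - 4*n))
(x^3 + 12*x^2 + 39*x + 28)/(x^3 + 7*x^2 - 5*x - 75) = (x^3 + 12*x^2 + 39*x + 28)/(x^3 + 7*x^2 - 5*x - 75)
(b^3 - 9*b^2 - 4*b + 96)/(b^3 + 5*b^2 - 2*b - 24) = (b^2 - 12*b + 32)/(b^2 + 2*b - 8)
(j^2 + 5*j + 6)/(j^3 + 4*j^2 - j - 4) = (j^2 + 5*j + 6)/(j^3 + 4*j^2 - j - 4)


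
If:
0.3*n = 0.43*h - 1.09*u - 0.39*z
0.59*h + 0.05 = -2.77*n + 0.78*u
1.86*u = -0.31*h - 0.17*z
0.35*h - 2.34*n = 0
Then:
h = -0.04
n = -0.01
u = 0.01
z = -0.08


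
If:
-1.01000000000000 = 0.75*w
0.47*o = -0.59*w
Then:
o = 1.69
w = -1.35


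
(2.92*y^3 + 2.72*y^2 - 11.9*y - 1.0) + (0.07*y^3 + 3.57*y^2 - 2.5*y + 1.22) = 2.99*y^3 + 6.29*y^2 - 14.4*y + 0.22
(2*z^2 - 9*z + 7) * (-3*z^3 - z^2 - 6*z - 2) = -6*z^5 + 25*z^4 - 24*z^3 + 43*z^2 - 24*z - 14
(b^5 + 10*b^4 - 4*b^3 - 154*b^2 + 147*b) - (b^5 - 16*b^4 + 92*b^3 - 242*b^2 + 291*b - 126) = 26*b^4 - 96*b^3 + 88*b^2 - 144*b + 126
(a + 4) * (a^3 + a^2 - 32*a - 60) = a^4 + 5*a^3 - 28*a^2 - 188*a - 240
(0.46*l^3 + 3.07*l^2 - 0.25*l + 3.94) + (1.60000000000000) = 0.46*l^3 + 3.07*l^2 - 0.25*l + 5.54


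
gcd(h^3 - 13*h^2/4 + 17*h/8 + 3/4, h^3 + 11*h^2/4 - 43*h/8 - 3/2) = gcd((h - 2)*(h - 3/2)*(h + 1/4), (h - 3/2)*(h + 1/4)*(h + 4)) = h^2 - 5*h/4 - 3/8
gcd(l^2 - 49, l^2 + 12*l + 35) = l + 7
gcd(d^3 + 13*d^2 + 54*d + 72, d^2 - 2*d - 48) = d + 6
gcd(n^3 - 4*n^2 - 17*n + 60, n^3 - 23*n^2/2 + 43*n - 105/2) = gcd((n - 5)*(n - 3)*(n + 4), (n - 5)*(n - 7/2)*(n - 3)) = n^2 - 8*n + 15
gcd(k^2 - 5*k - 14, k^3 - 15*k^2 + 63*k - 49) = k - 7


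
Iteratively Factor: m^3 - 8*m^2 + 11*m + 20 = (m + 1)*(m^2 - 9*m + 20) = (m - 5)*(m + 1)*(m - 4)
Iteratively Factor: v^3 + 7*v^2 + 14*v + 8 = (v + 2)*(v^2 + 5*v + 4) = (v + 2)*(v + 4)*(v + 1)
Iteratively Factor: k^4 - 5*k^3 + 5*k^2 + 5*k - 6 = (k + 1)*(k^3 - 6*k^2 + 11*k - 6) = (k - 1)*(k + 1)*(k^2 - 5*k + 6) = (k - 2)*(k - 1)*(k + 1)*(k - 3)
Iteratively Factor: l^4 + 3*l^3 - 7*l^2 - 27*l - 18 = (l + 2)*(l^3 + l^2 - 9*l - 9) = (l - 3)*(l + 2)*(l^2 + 4*l + 3) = (l - 3)*(l + 2)*(l + 3)*(l + 1)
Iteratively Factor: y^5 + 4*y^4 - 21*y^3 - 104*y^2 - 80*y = (y - 5)*(y^4 + 9*y^3 + 24*y^2 + 16*y) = y*(y - 5)*(y^3 + 9*y^2 + 24*y + 16) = y*(y - 5)*(y + 4)*(y^2 + 5*y + 4) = y*(y - 5)*(y + 4)^2*(y + 1)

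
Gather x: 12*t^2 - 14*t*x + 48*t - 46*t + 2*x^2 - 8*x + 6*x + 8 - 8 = 12*t^2 + 2*t + 2*x^2 + x*(-14*t - 2)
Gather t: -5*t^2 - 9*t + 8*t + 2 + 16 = -5*t^2 - t + 18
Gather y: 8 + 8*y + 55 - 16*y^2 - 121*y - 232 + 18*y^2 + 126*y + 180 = 2*y^2 + 13*y + 11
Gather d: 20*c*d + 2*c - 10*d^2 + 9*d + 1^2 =2*c - 10*d^2 + d*(20*c + 9) + 1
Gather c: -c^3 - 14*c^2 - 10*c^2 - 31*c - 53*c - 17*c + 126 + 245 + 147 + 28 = -c^3 - 24*c^2 - 101*c + 546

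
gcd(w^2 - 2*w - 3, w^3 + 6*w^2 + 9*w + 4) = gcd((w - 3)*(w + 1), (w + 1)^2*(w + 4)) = w + 1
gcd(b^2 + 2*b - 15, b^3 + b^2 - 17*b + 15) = b^2 + 2*b - 15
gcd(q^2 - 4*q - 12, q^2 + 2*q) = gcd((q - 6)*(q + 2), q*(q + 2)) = q + 2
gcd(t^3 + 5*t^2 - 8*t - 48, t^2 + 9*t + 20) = t + 4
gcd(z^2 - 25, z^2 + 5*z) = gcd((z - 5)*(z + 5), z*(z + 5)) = z + 5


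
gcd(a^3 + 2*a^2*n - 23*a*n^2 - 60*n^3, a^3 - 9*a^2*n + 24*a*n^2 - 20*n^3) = a - 5*n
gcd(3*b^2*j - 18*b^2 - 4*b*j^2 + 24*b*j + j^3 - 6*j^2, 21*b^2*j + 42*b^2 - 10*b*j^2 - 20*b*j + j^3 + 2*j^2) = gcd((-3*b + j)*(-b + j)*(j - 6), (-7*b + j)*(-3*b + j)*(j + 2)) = 3*b - j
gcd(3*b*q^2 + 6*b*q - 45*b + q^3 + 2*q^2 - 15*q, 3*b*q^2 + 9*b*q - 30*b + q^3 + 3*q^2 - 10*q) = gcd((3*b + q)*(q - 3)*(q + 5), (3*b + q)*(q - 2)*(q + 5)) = 3*b*q + 15*b + q^2 + 5*q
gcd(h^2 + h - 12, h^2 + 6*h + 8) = h + 4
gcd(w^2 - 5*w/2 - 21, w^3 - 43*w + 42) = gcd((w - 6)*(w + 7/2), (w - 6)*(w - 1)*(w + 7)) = w - 6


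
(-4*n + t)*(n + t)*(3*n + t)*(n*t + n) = -12*n^4*t - 12*n^4 - 13*n^3*t^2 - 13*n^3*t + n*t^4 + n*t^3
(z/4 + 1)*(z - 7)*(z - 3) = z^3/4 - 3*z^2/2 - 19*z/4 + 21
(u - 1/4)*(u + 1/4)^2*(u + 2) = u^4 + 9*u^3/4 + 7*u^2/16 - 9*u/64 - 1/32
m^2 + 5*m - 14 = (m - 2)*(m + 7)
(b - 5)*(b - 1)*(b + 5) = b^3 - b^2 - 25*b + 25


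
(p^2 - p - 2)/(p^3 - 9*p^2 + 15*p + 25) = (p - 2)/(p^2 - 10*p + 25)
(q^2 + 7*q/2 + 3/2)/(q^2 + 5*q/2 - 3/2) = (2*q + 1)/(2*q - 1)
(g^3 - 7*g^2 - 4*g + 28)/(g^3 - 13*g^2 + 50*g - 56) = (g + 2)/(g - 4)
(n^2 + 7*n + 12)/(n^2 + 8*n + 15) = (n + 4)/(n + 5)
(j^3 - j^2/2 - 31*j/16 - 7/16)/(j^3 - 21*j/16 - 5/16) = (4*j - 7)/(4*j - 5)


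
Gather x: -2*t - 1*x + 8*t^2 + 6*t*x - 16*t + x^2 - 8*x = 8*t^2 - 18*t + x^2 + x*(6*t - 9)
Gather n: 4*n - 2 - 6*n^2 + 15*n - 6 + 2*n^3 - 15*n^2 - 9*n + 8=2*n^3 - 21*n^2 + 10*n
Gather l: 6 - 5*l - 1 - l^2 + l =-l^2 - 4*l + 5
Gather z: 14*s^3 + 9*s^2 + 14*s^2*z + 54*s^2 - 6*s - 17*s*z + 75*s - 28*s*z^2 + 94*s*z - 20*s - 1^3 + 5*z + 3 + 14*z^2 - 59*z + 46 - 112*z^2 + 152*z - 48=14*s^3 + 63*s^2 + 49*s + z^2*(-28*s - 98) + z*(14*s^2 + 77*s + 98)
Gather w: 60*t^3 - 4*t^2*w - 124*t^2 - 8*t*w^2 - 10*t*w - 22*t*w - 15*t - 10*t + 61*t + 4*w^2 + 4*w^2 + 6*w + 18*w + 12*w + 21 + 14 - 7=60*t^3 - 124*t^2 + 36*t + w^2*(8 - 8*t) + w*(-4*t^2 - 32*t + 36) + 28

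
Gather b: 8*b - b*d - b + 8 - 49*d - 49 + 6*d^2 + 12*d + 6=b*(7 - d) + 6*d^2 - 37*d - 35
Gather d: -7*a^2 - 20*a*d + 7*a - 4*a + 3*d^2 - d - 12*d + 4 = -7*a^2 + 3*a + 3*d^2 + d*(-20*a - 13) + 4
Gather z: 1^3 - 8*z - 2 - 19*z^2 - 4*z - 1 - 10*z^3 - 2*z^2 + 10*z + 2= -10*z^3 - 21*z^2 - 2*z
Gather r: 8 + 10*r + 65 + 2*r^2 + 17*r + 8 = 2*r^2 + 27*r + 81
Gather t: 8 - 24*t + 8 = 16 - 24*t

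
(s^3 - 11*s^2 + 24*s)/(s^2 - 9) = s*(s - 8)/(s + 3)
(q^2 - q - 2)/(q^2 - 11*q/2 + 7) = 2*(q + 1)/(2*q - 7)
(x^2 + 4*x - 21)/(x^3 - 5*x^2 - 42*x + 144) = (x + 7)/(x^2 - 2*x - 48)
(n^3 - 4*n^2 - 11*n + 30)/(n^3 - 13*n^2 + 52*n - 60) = (n + 3)/(n - 6)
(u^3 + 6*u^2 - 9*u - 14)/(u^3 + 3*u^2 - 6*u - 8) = (u + 7)/(u + 4)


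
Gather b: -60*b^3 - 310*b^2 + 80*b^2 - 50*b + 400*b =-60*b^3 - 230*b^2 + 350*b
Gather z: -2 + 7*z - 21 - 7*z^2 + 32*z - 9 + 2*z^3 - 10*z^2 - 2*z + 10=2*z^3 - 17*z^2 + 37*z - 22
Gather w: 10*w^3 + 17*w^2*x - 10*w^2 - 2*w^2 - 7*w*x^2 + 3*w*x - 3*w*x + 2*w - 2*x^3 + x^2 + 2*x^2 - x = 10*w^3 + w^2*(17*x - 12) + w*(2 - 7*x^2) - 2*x^3 + 3*x^2 - x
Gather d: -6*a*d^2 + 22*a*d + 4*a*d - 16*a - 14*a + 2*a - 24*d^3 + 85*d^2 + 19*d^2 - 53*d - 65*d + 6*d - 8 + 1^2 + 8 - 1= -28*a - 24*d^3 + d^2*(104 - 6*a) + d*(26*a - 112)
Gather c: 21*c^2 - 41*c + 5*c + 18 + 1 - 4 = 21*c^2 - 36*c + 15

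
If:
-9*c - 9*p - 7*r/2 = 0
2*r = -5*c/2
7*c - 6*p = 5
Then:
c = 60/121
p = -185/726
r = -75/121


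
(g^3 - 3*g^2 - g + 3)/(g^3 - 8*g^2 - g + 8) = (g - 3)/(g - 8)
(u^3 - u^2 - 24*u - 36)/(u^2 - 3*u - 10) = (u^2 - 3*u - 18)/(u - 5)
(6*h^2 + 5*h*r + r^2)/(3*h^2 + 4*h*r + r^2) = (2*h + r)/(h + r)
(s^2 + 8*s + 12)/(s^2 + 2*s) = (s + 6)/s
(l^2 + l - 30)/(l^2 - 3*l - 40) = (-l^2 - l + 30)/(-l^2 + 3*l + 40)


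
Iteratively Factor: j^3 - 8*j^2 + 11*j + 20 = (j + 1)*(j^2 - 9*j + 20) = (j - 4)*(j + 1)*(j - 5)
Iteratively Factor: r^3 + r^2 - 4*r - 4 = (r + 2)*(r^2 - r - 2) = (r + 1)*(r + 2)*(r - 2)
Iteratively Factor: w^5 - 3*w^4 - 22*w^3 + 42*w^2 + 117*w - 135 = (w + 3)*(w^4 - 6*w^3 - 4*w^2 + 54*w - 45) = (w + 3)^2*(w^3 - 9*w^2 + 23*w - 15) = (w - 3)*(w + 3)^2*(w^2 - 6*w + 5) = (w - 5)*(w - 3)*(w + 3)^2*(w - 1)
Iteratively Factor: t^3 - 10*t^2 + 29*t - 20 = (t - 4)*(t^2 - 6*t + 5) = (t - 4)*(t - 1)*(t - 5)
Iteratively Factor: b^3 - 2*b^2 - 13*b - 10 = (b + 1)*(b^2 - 3*b - 10) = (b - 5)*(b + 1)*(b + 2)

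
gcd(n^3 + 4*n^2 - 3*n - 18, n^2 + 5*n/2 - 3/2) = n + 3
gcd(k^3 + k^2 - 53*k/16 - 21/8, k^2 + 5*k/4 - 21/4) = k - 7/4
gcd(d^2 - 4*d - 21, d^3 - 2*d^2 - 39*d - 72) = d + 3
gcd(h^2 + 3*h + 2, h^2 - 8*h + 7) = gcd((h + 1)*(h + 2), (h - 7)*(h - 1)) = 1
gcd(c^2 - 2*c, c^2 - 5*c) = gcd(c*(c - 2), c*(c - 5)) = c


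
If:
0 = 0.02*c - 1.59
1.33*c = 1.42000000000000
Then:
No Solution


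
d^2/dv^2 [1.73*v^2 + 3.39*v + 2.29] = 3.46000000000000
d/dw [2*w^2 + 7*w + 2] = 4*w + 7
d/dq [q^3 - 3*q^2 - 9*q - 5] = 3*q^2 - 6*q - 9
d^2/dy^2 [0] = 0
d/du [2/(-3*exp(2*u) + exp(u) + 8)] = (12*exp(u) - 2)*exp(u)/(-3*exp(2*u) + exp(u) + 8)^2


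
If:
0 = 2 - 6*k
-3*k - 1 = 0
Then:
No Solution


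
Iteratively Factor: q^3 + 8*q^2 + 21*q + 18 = (q + 2)*(q^2 + 6*q + 9) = (q + 2)*(q + 3)*(q + 3)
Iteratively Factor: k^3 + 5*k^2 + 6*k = (k)*(k^2 + 5*k + 6) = k*(k + 3)*(k + 2)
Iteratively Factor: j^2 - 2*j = (j - 2)*(j)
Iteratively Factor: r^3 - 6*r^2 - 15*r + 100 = (r + 4)*(r^2 - 10*r + 25) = (r - 5)*(r + 4)*(r - 5)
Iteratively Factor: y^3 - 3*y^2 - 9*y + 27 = (y - 3)*(y^2 - 9) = (y - 3)^2*(y + 3)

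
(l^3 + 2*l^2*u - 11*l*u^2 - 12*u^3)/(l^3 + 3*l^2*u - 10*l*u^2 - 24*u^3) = (l + u)/(l + 2*u)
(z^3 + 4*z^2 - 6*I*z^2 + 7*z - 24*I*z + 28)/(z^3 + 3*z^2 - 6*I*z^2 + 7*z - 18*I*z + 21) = (z + 4)/(z + 3)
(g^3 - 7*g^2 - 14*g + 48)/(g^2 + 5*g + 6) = (g^2 - 10*g + 16)/(g + 2)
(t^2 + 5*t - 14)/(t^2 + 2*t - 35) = (t - 2)/(t - 5)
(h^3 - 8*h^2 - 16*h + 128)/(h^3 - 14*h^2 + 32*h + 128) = (h^2 - 16)/(h^2 - 6*h - 16)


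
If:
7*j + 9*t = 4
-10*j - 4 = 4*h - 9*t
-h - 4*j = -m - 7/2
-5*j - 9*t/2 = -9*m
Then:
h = 1139/30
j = -134/15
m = -19/15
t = 998/135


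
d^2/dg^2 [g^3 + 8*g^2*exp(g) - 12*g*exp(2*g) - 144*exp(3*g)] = 8*g^2*exp(g) - 48*g*exp(2*g) + 32*g*exp(g) + 6*g - 1296*exp(3*g) - 48*exp(2*g) + 16*exp(g)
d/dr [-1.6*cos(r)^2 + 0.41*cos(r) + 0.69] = (3.2*cos(r) - 0.41)*sin(r)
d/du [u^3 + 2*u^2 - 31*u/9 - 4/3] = 3*u^2 + 4*u - 31/9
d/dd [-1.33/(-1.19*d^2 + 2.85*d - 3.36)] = (3.7905 - 3.1654*d)/(1.19*d^2 - 2.85*d + 3.36)^2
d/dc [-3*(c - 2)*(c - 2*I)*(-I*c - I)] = 9*I*c^2 + 6*c*(2 - I) - 6 - 6*I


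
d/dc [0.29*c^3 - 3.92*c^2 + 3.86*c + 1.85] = 0.87*c^2 - 7.84*c + 3.86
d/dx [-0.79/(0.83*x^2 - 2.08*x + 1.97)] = (1.3114*x - 1.6432)/(0.83*x^2 - 2.08*x + 1.97)^2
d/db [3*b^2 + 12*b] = 6*b + 12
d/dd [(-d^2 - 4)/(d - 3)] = (d^2 - 2*d*(d - 3) + 4)/(d - 3)^2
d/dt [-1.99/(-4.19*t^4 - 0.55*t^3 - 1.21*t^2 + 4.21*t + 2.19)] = (-33.3524*t^3 - 3.2835*t^2 - 4.8158*t + 8.3779)/(4.19*t^4 + 0.55*t^3 + 1.21*t^2 - 4.21*t - 2.19)^2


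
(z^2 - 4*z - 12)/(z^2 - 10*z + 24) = (z + 2)/(z - 4)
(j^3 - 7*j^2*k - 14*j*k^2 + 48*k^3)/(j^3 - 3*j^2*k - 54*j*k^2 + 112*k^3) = (j + 3*k)/(j + 7*k)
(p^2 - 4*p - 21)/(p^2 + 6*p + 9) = (p - 7)/(p + 3)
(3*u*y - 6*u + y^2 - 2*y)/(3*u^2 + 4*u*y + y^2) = (y - 2)/(u + y)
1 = 1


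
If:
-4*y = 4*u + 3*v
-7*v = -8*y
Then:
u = -13*y/7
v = 8*y/7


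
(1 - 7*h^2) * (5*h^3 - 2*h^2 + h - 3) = -35*h^5 + 14*h^4 - 2*h^3 + 19*h^2 + h - 3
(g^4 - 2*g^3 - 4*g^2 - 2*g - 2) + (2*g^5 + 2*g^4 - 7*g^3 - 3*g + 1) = 2*g^5 + 3*g^4 - 9*g^3 - 4*g^2 - 5*g - 1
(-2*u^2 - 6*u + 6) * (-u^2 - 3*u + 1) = 2*u^4 + 12*u^3 + 10*u^2 - 24*u + 6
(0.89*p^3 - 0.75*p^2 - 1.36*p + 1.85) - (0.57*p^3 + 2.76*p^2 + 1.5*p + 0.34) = 0.32*p^3 - 3.51*p^2 - 2.86*p + 1.51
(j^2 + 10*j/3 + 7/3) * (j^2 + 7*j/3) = j^4 + 17*j^3/3 + 91*j^2/9 + 49*j/9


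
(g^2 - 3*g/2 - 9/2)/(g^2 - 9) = (g + 3/2)/(g + 3)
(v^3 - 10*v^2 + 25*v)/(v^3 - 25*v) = (v - 5)/(v + 5)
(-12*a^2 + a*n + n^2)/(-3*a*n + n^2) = (4*a + n)/n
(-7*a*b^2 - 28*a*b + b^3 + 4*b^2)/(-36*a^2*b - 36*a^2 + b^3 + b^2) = b*(7*a*b + 28*a - b^2 - 4*b)/(36*a^2*b + 36*a^2 - b^3 - b^2)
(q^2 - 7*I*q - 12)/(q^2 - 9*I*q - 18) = (q - 4*I)/(q - 6*I)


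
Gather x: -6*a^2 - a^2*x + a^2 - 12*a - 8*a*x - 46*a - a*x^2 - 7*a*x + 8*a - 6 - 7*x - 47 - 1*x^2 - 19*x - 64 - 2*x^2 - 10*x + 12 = -5*a^2 - 50*a + x^2*(-a - 3) + x*(-a^2 - 15*a - 36) - 105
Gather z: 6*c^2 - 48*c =6*c^2 - 48*c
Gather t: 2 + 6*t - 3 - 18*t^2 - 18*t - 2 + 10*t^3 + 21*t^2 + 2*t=10*t^3 + 3*t^2 - 10*t - 3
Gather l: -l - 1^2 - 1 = -l - 2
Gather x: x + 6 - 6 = x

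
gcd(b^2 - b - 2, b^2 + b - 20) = 1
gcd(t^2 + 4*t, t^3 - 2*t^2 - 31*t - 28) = t + 4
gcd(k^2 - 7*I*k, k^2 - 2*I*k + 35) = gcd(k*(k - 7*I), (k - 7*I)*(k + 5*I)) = k - 7*I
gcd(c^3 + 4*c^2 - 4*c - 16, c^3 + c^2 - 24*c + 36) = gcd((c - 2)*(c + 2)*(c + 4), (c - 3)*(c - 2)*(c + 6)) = c - 2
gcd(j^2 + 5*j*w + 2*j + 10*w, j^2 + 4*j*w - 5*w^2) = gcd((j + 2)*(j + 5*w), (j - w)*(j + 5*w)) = j + 5*w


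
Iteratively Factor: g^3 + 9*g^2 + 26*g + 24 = (g + 2)*(g^2 + 7*g + 12) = (g + 2)*(g + 4)*(g + 3)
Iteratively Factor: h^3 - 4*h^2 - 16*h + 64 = (h - 4)*(h^2 - 16) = (h - 4)*(h + 4)*(h - 4)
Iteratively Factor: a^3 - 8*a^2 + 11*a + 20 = (a - 4)*(a^2 - 4*a - 5) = (a - 4)*(a + 1)*(a - 5)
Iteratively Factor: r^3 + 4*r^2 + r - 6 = (r - 1)*(r^2 + 5*r + 6) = (r - 1)*(r + 3)*(r + 2)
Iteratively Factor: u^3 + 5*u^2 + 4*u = (u + 1)*(u^2 + 4*u) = u*(u + 1)*(u + 4)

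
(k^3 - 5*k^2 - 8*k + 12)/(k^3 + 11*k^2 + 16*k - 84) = (k^3 - 5*k^2 - 8*k + 12)/(k^3 + 11*k^2 + 16*k - 84)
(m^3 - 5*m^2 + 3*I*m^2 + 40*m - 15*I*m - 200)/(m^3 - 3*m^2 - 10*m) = (m^2 + 3*I*m + 40)/(m*(m + 2))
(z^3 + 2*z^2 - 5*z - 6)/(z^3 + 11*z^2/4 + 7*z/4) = 4*(z^2 + z - 6)/(z*(4*z + 7))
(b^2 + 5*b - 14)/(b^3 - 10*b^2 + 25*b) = (b^2 + 5*b - 14)/(b*(b^2 - 10*b + 25))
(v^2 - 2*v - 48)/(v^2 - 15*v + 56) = (v + 6)/(v - 7)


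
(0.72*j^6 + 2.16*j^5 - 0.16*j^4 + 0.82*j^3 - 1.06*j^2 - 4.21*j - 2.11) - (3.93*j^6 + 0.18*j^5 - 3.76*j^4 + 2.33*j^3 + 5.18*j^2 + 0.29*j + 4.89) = -3.21*j^6 + 1.98*j^5 + 3.6*j^4 - 1.51*j^3 - 6.24*j^2 - 4.5*j - 7.0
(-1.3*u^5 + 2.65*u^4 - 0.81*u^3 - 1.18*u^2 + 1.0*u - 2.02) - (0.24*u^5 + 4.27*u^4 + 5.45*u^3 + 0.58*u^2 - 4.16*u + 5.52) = -1.54*u^5 - 1.62*u^4 - 6.26*u^3 - 1.76*u^2 + 5.16*u - 7.54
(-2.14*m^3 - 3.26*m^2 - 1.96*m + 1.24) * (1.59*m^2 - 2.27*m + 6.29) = -3.4026*m^5 - 0.3256*m^4 - 9.1768*m^3 - 14.0846*m^2 - 15.1432*m + 7.7996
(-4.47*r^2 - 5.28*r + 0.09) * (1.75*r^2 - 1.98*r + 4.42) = -7.8225*r^4 - 0.3894*r^3 - 9.1455*r^2 - 23.5158*r + 0.3978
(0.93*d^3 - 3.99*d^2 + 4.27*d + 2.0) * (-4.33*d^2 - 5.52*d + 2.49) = -4.0269*d^5 + 12.1431*d^4 + 5.8514*d^3 - 42.1655*d^2 - 0.4077*d + 4.98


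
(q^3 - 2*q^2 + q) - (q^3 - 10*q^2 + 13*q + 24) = 8*q^2 - 12*q - 24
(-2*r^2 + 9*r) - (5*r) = -2*r^2 + 4*r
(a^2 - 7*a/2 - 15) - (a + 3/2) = a^2 - 9*a/2 - 33/2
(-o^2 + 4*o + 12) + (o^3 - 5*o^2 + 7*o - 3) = o^3 - 6*o^2 + 11*o + 9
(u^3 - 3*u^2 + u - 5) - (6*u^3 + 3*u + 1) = -5*u^3 - 3*u^2 - 2*u - 6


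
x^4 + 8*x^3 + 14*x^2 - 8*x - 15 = (x - 1)*(x + 1)*(x + 3)*(x + 5)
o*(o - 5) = o^2 - 5*o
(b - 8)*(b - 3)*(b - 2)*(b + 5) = b^4 - 8*b^3 - 19*b^2 + 182*b - 240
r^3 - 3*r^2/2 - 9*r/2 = r*(r - 3)*(r + 3/2)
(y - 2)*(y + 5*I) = y^2 - 2*y + 5*I*y - 10*I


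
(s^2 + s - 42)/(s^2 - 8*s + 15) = (s^2 + s - 42)/(s^2 - 8*s + 15)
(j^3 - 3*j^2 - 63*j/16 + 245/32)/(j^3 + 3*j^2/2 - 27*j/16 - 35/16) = (j - 7/2)/(j + 1)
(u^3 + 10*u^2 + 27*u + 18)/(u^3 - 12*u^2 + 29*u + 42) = (u^2 + 9*u + 18)/(u^2 - 13*u + 42)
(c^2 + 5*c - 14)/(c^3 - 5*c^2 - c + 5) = (c^2 + 5*c - 14)/(c^3 - 5*c^2 - c + 5)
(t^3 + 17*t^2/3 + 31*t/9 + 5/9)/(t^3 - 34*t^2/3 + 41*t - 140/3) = (9*t^3 + 51*t^2 + 31*t + 5)/(3*(3*t^3 - 34*t^2 + 123*t - 140))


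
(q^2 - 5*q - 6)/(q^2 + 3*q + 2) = (q - 6)/(q + 2)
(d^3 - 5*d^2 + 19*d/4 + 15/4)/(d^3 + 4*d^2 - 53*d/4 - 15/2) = (d - 3)/(d + 6)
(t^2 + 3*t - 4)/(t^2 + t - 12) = (t - 1)/(t - 3)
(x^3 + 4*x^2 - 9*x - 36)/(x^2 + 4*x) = x - 9/x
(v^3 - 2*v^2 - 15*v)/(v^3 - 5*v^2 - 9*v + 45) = v/(v - 3)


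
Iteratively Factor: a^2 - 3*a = (a)*(a - 3)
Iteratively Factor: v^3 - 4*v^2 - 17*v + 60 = (v - 5)*(v^2 + v - 12) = (v - 5)*(v - 3)*(v + 4)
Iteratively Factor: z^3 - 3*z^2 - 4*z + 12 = (z - 2)*(z^2 - z - 6) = (z - 2)*(z + 2)*(z - 3)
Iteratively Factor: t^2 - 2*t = (t - 2)*(t)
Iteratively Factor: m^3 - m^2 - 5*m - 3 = (m - 3)*(m^2 + 2*m + 1) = (m - 3)*(m + 1)*(m + 1)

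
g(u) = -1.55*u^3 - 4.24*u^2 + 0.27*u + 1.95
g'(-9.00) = -300.06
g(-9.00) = 786.03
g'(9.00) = -452.70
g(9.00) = -1469.01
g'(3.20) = -74.48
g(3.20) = -91.39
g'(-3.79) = -34.38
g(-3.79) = 24.40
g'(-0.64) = 3.79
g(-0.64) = 0.45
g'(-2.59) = -8.96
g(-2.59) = -0.26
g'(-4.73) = -63.65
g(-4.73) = 69.84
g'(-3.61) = -29.72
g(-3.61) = 18.64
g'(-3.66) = -30.98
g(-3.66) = 20.16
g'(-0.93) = 4.13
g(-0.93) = -0.72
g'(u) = -4.65*u^2 - 8.48*u + 0.27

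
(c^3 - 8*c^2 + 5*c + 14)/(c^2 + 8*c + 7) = (c^2 - 9*c + 14)/(c + 7)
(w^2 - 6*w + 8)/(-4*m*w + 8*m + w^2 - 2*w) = (w - 4)/(-4*m + w)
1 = 1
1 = 1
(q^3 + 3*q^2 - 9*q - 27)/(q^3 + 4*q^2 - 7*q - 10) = (q^3 + 3*q^2 - 9*q - 27)/(q^3 + 4*q^2 - 7*q - 10)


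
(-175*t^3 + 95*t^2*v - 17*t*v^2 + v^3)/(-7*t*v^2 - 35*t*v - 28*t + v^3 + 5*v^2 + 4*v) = (25*t^2 - 10*t*v + v^2)/(v^2 + 5*v + 4)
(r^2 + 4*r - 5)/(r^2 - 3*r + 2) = (r + 5)/(r - 2)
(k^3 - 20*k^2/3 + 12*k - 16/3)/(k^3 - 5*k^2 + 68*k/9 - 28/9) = 3*(k - 4)/(3*k - 7)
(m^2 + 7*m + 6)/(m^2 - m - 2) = (m + 6)/(m - 2)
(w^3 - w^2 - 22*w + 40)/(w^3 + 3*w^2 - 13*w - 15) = (w^2 - 6*w + 8)/(w^2 - 2*w - 3)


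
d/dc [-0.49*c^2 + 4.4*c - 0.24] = 4.4 - 0.98*c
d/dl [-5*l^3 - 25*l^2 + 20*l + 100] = -15*l^2 - 50*l + 20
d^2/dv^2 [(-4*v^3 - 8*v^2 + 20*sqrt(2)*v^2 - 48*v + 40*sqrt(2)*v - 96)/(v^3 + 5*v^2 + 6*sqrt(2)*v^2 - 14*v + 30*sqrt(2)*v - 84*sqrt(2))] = 8*(3*v^6 + 11*sqrt(2)*v^6 - 78*v^5 + 120*sqrt(2)*v^5 - 948*v^4 - 180*sqrt(2)*v^4 - 2476*sqrt(2)*v^3 + 1104*v^3 - 3456*sqrt(2)*v^2 + 25776*v^2 - 74304*v + 4320*sqrt(2)*v - 184320 + 145152*sqrt(2))/(v^9 + 15*v^8 + 18*sqrt(2)*v^8 + 249*v^7 + 270*sqrt(2)*v^7 + 1026*sqrt(2)*v^6 + 2945*v^6 + 1170*sqrt(2)*v^5 + 6666*v^5 - 60780*v^4 + 5940*sqrt(2)*v^4 - 74520*sqrt(2)*v^3 - 102536*v^3 - 248976*sqrt(2)*v^2 + 635040*v^2 - 592704*v + 1270080*sqrt(2)*v - 1185408*sqrt(2))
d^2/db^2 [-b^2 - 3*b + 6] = -2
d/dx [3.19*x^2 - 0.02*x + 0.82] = 6.38*x - 0.02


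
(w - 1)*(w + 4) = w^2 + 3*w - 4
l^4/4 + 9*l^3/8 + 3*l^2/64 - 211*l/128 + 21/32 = (l/4 + 1)*(l - 3/4)*(l - 1/2)*(l + 7/4)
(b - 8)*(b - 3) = b^2 - 11*b + 24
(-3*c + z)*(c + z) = -3*c^2 - 2*c*z + z^2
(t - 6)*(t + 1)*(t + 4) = t^3 - t^2 - 26*t - 24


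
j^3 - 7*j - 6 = (j - 3)*(j + 1)*(j + 2)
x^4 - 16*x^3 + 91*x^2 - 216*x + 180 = (x - 6)*(x - 5)*(x - 3)*(x - 2)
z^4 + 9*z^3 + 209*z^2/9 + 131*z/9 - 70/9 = (z - 1/3)*(z + 2)*(z + 7/3)*(z + 5)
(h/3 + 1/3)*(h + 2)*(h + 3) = h^3/3 + 2*h^2 + 11*h/3 + 2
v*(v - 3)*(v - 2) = v^3 - 5*v^2 + 6*v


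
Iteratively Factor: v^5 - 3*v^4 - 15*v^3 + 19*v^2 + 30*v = (v - 2)*(v^4 - v^3 - 17*v^2 - 15*v) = v*(v - 2)*(v^3 - v^2 - 17*v - 15) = v*(v - 2)*(v + 1)*(v^2 - 2*v - 15) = v*(v - 5)*(v - 2)*(v + 1)*(v + 3)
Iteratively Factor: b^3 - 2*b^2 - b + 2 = (b - 2)*(b^2 - 1) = (b - 2)*(b + 1)*(b - 1)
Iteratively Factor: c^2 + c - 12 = (c + 4)*(c - 3)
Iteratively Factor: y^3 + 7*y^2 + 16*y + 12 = (y + 2)*(y^2 + 5*y + 6) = (y + 2)^2*(y + 3)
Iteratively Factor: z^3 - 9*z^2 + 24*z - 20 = (z - 5)*(z^2 - 4*z + 4) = (z - 5)*(z - 2)*(z - 2)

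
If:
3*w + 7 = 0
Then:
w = -7/3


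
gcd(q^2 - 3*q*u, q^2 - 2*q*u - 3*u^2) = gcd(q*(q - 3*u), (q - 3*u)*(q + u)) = q - 3*u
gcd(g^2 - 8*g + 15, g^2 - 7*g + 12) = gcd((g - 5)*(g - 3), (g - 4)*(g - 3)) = g - 3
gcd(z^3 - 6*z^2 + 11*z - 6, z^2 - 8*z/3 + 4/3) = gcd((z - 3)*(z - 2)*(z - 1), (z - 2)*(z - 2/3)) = z - 2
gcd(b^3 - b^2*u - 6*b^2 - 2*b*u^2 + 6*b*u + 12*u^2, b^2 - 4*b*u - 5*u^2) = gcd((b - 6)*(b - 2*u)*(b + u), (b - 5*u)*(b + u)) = b + u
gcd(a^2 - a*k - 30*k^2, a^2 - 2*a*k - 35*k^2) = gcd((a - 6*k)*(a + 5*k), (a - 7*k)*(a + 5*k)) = a + 5*k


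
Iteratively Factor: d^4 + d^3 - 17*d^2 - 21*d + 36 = (d - 1)*(d^3 + 2*d^2 - 15*d - 36) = (d - 1)*(d + 3)*(d^2 - d - 12) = (d - 1)*(d + 3)^2*(d - 4)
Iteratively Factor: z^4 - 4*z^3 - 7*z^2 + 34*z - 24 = (z - 4)*(z^3 - 7*z + 6) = (z - 4)*(z + 3)*(z^2 - 3*z + 2) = (z - 4)*(z - 1)*(z + 3)*(z - 2)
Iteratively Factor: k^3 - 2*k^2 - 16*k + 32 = (k - 4)*(k^2 + 2*k - 8) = (k - 4)*(k - 2)*(k + 4)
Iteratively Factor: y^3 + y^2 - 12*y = (y)*(y^2 + y - 12) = y*(y + 4)*(y - 3)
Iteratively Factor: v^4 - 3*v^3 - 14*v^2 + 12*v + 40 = (v + 2)*(v^3 - 5*v^2 - 4*v + 20) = (v - 5)*(v + 2)*(v^2 - 4) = (v - 5)*(v - 2)*(v + 2)*(v + 2)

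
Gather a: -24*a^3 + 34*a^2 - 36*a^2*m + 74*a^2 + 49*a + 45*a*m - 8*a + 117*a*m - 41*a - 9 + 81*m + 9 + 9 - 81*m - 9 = -24*a^3 + a^2*(108 - 36*m) + 162*a*m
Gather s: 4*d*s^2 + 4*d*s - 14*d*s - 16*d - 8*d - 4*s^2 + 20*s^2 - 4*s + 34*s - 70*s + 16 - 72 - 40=-24*d + s^2*(4*d + 16) + s*(-10*d - 40) - 96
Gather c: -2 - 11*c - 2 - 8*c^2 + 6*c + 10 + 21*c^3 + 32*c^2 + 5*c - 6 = 21*c^3 + 24*c^2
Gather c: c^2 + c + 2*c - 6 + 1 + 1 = c^2 + 3*c - 4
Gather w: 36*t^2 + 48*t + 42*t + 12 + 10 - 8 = 36*t^2 + 90*t + 14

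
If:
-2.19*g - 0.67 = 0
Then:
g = -0.31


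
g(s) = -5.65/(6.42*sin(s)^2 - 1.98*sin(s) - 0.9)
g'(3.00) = 0.85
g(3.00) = 5.37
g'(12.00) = -10.46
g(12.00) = -2.81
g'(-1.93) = 0.64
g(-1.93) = -0.86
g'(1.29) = 1.66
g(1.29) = -1.81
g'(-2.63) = 15.75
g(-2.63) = -3.51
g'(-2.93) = 639.45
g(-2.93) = 28.11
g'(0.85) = 18.71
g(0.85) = -4.57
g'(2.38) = -44.98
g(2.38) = -7.14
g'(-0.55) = -11.73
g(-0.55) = -2.99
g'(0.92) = 11.17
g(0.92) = -3.56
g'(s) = -5.65*(-12.84*sin(s)*cos(s) + 1.98*cos(s))/(6.42*sin(s)^2 - 1.98*sin(s) - 0.9)^2 = (72.546*sin(s) - 11.187)*cos(s)/(-6.42*sin(s)^2 + 1.98*sin(s) + 0.9)^2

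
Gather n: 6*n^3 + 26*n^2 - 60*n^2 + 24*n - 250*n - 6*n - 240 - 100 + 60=6*n^3 - 34*n^2 - 232*n - 280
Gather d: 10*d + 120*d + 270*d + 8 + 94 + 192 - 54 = 400*d + 240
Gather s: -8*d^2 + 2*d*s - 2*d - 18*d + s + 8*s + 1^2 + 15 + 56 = -8*d^2 - 20*d + s*(2*d + 9) + 72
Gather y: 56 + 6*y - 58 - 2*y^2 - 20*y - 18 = -2*y^2 - 14*y - 20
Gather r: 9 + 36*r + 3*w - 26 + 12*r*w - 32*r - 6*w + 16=r*(12*w + 4) - 3*w - 1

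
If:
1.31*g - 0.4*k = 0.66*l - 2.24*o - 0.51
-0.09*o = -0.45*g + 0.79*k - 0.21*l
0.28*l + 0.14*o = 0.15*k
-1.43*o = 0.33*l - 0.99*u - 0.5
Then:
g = -4.20871132780435*u - 3.07015981591224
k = -3.14730285318011*u - 2.24321491615181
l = -2.29727967816808*u - 1.55609711890052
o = 1.22244915650033*u + 0.708749684781238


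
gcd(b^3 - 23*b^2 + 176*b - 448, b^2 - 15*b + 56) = b^2 - 15*b + 56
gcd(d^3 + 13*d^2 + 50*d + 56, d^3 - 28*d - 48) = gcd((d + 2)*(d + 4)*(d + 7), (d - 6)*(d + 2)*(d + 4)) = d^2 + 6*d + 8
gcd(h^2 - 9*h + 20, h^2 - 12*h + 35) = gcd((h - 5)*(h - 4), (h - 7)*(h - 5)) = h - 5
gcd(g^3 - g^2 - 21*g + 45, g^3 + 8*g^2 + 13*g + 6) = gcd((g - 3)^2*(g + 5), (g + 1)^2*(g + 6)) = 1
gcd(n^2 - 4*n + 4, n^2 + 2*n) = 1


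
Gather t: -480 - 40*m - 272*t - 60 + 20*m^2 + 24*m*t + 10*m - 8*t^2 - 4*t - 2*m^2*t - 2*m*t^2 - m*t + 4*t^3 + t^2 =20*m^2 - 30*m + 4*t^3 + t^2*(-2*m - 7) + t*(-2*m^2 + 23*m - 276) - 540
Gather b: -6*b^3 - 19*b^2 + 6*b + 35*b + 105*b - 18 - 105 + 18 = -6*b^3 - 19*b^2 + 146*b - 105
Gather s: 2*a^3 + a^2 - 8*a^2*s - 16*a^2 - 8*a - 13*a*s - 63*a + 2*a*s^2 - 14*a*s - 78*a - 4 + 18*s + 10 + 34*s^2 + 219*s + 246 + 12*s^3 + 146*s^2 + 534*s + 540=2*a^3 - 15*a^2 - 149*a + 12*s^3 + s^2*(2*a + 180) + s*(-8*a^2 - 27*a + 771) + 792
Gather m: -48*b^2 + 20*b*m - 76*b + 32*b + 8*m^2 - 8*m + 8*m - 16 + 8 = -48*b^2 + 20*b*m - 44*b + 8*m^2 - 8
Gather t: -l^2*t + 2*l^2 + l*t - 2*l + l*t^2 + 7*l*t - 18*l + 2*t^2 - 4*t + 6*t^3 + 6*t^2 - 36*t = 2*l^2 - 20*l + 6*t^3 + t^2*(l + 8) + t*(-l^2 + 8*l - 40)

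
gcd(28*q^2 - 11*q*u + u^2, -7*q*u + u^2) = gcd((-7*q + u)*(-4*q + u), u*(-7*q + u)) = 7*q - u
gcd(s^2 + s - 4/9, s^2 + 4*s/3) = s + 4/3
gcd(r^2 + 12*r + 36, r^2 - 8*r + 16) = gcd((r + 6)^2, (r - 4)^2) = 1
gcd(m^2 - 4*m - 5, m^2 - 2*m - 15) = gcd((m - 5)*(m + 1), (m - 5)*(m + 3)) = m - 5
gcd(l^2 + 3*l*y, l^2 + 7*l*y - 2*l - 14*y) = 1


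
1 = 1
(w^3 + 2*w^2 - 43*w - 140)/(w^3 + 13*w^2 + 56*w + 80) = (w - 7)/(w + 4)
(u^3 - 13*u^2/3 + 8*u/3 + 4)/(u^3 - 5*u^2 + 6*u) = (u + 2/3)/u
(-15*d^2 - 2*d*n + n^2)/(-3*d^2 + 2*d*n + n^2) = (5*d - n)/(d - n)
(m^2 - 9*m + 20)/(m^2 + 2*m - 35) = (m - 4)/(m + 7)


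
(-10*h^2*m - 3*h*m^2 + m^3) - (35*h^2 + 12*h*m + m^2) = -10*h^2*m - 35*h^2 - 3*h*m^2 - 12*h*m + m^3 - m^2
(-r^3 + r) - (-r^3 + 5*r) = -4*r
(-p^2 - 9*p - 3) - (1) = -p^2 - 9*p - 4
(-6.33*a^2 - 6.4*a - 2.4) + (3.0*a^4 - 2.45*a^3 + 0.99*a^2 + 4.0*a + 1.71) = 3.0*a^4 - 2.45*a^3 - 5.34*a^2 - 2.4*a - 0.69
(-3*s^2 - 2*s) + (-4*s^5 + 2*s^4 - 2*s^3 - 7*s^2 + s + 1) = -4*s^5 + 2*s^4 - 2*s^3 - 10*s^2 - s + 1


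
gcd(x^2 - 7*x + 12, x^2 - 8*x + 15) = x - 3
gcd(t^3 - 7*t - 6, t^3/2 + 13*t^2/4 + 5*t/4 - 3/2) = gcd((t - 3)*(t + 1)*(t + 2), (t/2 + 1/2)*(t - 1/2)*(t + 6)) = t + 1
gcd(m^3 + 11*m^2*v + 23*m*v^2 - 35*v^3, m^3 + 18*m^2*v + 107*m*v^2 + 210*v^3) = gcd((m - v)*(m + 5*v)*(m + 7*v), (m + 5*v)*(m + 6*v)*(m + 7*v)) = m^2 + 12*m*v + 35*v^2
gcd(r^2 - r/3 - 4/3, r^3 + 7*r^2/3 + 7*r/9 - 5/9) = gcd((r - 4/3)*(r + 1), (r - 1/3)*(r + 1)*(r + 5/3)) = r + 1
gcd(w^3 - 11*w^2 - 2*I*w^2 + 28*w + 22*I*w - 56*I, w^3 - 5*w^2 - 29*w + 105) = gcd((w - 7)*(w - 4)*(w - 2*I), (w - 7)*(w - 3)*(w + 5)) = w - 7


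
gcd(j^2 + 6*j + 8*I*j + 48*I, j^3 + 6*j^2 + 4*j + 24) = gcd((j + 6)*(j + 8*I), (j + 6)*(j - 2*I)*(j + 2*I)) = j + 6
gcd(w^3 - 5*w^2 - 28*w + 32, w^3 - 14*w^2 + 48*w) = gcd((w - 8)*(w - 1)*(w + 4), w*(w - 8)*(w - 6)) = w - 8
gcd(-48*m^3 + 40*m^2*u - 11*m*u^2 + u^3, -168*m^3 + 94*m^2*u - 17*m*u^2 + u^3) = -4*m + u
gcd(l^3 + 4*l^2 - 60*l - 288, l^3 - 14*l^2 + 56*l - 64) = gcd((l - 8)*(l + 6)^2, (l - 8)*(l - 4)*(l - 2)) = l - 8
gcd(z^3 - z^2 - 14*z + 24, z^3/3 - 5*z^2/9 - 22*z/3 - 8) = 1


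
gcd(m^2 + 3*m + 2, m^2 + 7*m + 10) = m + 2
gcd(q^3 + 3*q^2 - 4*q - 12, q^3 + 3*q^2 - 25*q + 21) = 1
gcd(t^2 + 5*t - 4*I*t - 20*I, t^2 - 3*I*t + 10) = 1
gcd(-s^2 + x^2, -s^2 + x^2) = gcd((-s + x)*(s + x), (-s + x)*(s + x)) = -s^2 + x^2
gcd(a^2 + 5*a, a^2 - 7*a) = a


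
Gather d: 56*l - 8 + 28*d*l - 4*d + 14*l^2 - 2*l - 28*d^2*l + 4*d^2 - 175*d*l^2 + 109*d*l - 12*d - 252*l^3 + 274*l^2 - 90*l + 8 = d^2*(4 - 28*l) + d*(-175*l^2 + 137*l - 16) - 252*l^3 + 288*l^2 - 36*l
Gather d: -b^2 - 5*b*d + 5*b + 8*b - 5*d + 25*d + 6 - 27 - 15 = -b^2 + 13*b + d*(20 - 5*b) - 36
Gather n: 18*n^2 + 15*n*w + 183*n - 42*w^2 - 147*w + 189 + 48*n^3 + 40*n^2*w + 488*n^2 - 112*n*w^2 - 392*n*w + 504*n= 48*n^3 + n^2*(40*w + 506) + n*(-112*w^2 - 377*w + 687) - 42*w^2 - 147*w + 189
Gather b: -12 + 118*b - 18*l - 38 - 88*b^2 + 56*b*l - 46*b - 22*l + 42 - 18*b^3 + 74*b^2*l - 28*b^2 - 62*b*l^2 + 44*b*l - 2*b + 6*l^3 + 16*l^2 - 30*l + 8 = -18*b^3 + b^2*(74*l - 116) + b*(-62*l^2 + 100*l + 70) + 6*l^3 + 16*l^2 - 70*l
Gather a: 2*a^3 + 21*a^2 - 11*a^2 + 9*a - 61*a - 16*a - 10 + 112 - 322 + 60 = 2*a^3 + 10*a^2 - 68*a - 160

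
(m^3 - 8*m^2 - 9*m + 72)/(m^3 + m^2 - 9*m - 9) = (m - 8)/(m + 1)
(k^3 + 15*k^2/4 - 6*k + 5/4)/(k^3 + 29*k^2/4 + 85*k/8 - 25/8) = 2*(k - 1)/(2*k + 5)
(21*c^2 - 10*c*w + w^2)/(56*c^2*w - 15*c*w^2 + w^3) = (-3*c + w)/(w*(-8*c + w))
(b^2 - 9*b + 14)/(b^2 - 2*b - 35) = (b - 2)/(b + 5)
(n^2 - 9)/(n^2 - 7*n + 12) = (n + 3)/(n - 4)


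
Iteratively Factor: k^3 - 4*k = (k + 2)*(k^2 - 2*k) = (k - 2)*(k + 2)*(k)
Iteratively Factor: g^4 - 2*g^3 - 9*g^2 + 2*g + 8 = (g + 2)*(g^3 - 4*g^2 - g + 4) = (g - 4)*(g + 2)*(g^2 - 1) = (g - 4)*(g - 1)*(g + 2)*(g + 1)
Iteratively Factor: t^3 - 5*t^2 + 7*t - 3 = (t - 1)*(t^2 - 4*t + 3) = (t - 3)*(t - 1)*(t - 1)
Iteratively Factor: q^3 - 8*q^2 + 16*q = (q - 4)*(q^2 - 4*q) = (q - 4)^2*(q)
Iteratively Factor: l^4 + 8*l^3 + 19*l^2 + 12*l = (l + 1)*(l^3 + 7*l^2 + 12*l) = (l + 1)*(l + 4)*(l^2 + 3*l) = l*(l + 1)*(l + 4)*(l + 3)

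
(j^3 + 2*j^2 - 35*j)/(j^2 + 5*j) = (j^2 + 2*j - 35)/(j + 5)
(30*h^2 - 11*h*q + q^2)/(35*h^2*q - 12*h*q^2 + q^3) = (-6*h + q)/(q*(-7*h + q))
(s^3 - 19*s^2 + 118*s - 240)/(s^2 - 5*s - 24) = (s^2 - 11*s + 30)/(s + 3)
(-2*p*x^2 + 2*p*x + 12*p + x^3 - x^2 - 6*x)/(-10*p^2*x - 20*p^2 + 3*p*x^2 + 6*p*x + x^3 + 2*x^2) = (x - 3)/(5*p + x)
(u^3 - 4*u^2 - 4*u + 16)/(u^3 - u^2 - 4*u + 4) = (u - 4)/(u - 1)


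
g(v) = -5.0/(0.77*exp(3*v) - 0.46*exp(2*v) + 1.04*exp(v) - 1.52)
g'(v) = -5.0*(-2.31*exp(3*v) + 0.92*exp(2*v) - 1.04*exp(v))/(0.77*exp(3*v) - 0.46*exp(2*v) + 1.04*exp(v) - 1.52)^2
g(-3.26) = 3.38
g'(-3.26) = 0.09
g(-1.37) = 3.93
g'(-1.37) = 0.75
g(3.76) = -0.00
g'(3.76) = 0.00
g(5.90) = -0.00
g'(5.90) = 0.00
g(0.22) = -9.07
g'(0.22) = 71.30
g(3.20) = -0.00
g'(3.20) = 0.00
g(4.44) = -0.00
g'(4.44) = 0.00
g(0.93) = -0.47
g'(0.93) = 1.50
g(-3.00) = 3.40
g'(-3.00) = 0.12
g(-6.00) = 3.30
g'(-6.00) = 0.01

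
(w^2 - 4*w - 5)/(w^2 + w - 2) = (w^2 - 4*w - 5)/(w^2 + w - 2)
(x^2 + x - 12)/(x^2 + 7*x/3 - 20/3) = 3*(x - 3)/(3*x - 5)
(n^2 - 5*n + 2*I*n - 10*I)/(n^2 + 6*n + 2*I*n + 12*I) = (n - 5)/(n + 6)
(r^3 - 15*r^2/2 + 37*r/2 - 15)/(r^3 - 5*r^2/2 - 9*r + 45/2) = (r - 2)/(r + 3)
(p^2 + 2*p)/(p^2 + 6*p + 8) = p/(p + 4)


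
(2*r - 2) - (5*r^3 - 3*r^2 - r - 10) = -5*r^3 + 3*r^2 + 3*r + 8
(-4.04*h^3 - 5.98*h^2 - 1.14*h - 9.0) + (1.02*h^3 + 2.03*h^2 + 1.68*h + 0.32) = -3.02*h^3 - 3.95*h^2 + 0.54*h - 8.68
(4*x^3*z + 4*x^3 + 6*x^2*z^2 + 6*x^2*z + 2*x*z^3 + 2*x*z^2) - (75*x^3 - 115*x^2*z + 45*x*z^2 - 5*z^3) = 4*x^3*z - 71*x^3 + 6*x^2*z^2 + 121*x^2*z + 2*x*z^3 - 43*x*z^2 + 5*z^3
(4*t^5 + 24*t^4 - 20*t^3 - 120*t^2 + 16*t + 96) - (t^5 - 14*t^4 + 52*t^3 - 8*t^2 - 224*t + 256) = 3*t^5 + 38*t^4 - 72*t^3 - 112*t^2 + 240*t - 160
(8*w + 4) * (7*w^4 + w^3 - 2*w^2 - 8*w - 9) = 56*w^5 + 36*w^4 - 12*w^3 - 72*w^2 - 104*w - 36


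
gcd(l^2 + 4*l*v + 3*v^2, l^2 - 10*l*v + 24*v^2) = 1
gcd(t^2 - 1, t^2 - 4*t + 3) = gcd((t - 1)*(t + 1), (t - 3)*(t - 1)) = t - 1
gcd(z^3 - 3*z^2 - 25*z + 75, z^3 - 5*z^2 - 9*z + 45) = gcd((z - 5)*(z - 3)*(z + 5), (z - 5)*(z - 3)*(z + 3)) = z^2 - 8*z + 15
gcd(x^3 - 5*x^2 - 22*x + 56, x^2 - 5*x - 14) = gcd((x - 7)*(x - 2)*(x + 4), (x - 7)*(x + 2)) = x - 7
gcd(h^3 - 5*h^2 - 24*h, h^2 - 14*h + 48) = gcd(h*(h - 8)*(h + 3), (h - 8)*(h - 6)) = h - 8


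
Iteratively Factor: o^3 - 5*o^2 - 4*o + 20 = (o - 2)*(o^2 - 3*o - 10) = (o - 2)*(o + 2)*(o - 5)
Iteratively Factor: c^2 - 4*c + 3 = (c - 1)*(c - 3)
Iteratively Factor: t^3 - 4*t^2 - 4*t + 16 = (t - 4)*(t^2 - 4) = (t - 4)*(t - 2)*(t + 2)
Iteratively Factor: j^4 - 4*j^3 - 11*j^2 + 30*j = (j - 2)*(j^3 - 2*j^2 - 15*j) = j*(j - 2)*(j^2 - 2*j - 15) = j*(j - 5)*(j - 2)*(j + 3)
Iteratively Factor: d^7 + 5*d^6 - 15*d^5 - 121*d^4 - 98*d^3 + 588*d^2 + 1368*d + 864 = (d + 2)*(d^6 + 3*d^5 - 21*d^4 - 79*d^3 + 60*d^2 + 468*d + 432) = (d + 2)*(d + 3)*(d^5 - 21*d^3 - 16*d^2 + 108*d + 144) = (d + 2)*(d + 3)^2*(d^4 - 3*d^3 - 12*d^2 + 20*d + 48) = (d - 3)*(d + 2)*(d + 3)^2*(d^3 - 12*d - 16) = (d - 3)*(d + 2)^2*(d + 3)^2*(d^2 - 2*d - 8) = (d - 4)*(d - 3)*(d + 2)^2*(d + 3)^2*(d + 2)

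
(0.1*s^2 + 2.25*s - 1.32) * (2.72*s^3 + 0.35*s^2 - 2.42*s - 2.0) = 0.272*s^5 + 6.155*s^4 - 3.0449*s^3 - 6.107*s^2 - 1.3056*s + 2.64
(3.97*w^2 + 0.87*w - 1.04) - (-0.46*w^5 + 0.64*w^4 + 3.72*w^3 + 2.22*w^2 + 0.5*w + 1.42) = 0.46*w^5 - 0.64*w^4 - 3.72*w^3 + 1.75*w^2 + 0.37*w - 2.46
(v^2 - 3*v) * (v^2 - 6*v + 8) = v^4 - 9*v^3 + 26*v^2 - 24*v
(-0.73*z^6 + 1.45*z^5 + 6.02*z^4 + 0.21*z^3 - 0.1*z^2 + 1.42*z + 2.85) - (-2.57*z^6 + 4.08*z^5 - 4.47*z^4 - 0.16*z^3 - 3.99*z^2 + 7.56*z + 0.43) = 1.84*z^6 - 2.63*z^5 + 10.49*z^4 + 0.37*z^3 + 3.89*z^2 - 6.14*z + 2.42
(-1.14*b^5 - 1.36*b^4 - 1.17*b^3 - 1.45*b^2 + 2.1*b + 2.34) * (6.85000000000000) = -7.809*b^5 - 9.316*b^4 - 8.0145*b^3 - 9.9325*b^2 + 14.385*b + 16.029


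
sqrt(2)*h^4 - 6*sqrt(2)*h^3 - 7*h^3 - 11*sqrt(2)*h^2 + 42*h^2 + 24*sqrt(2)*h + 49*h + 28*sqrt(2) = (h - 7)*(h - 4*sqrt(2))*(h + sqrt(2)/2)*(sqrt(2)*h + sqrt(2))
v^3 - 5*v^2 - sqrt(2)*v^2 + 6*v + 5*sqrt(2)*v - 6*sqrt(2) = (v - 3)*(v - 2)*(v - sqrt(2))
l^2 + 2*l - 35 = (l - 5)*(l + 7)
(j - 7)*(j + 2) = j^2 - 5*j - 14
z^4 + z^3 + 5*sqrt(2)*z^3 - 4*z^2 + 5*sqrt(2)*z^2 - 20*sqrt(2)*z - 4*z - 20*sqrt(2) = (z - 2)*(z + 1)*(z + 2)*(z + 5*sqrt(2))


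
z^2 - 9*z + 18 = (z - 6)*(z - 3)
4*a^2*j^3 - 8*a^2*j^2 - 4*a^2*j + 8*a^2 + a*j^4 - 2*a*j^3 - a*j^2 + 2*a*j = (4*a + j)*(j - 2)*(j - 1)*(a*j + a)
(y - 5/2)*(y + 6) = y^2 + 7*y/2 - 15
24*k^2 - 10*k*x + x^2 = (-6*k + x)*(-4*k + x)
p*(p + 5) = p^2 + 5*p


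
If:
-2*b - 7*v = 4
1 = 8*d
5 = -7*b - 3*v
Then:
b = -23/43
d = 1/8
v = -18/43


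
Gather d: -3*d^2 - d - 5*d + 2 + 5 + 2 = -3*d^2 - 6*d + 9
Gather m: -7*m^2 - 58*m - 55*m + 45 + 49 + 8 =-7*m^2 - 113*m + 102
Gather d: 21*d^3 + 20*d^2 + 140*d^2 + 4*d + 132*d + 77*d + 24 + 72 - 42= 21*d^3 + 160*d^2 + 213*d + 54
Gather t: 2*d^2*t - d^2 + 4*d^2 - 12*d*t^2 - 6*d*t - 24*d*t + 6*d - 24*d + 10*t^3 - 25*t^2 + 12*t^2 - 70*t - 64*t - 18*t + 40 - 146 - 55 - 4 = 3*d^2 - 18*d + 10*t^3 + t^2*(-12*d - 13) + t*(2*d^2 - 30*d - 152) - 165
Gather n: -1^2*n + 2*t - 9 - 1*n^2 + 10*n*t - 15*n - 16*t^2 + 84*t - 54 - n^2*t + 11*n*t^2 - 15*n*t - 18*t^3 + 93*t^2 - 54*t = n^2*(-t - 1) + n*(11*t^2 - 5*t - 16) - 18*t^3 + 77*t^2 + 32*t - 63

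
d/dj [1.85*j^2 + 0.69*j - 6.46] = 3.7*j + 0.69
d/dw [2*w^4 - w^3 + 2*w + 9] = 8*w^3 - 3*w^2 + 2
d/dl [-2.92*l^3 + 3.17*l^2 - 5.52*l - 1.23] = -8.76*l^2 + 6.34*l - 5.52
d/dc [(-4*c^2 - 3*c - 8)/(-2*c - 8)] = 2*(c^2 + 8*c + 1)/(c^2 + 8*c + 16)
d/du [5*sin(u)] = 5*cos(u)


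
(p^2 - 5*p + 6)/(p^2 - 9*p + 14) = (p - 3)/(p - 7)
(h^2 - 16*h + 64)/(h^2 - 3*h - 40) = (h - 8)/(h + 5)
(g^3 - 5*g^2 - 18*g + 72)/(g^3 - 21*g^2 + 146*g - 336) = (g^2 + g - 12)/(g^2 - 15*g + 56)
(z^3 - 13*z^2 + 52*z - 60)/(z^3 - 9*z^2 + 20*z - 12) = (z - 5)/(z - 1)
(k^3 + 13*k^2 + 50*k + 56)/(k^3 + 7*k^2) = 1 + 6/k + 8/k^2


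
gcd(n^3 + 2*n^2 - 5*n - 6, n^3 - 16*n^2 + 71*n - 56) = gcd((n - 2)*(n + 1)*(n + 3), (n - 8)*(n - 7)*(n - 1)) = 1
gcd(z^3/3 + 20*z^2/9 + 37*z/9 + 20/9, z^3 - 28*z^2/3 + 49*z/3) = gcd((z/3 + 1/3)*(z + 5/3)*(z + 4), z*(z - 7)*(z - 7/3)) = 1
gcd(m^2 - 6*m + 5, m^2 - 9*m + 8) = m - 1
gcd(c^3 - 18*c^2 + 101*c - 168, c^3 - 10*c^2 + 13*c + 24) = c^2 - 11*c + 24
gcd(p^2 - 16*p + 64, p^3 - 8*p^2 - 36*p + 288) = p - 8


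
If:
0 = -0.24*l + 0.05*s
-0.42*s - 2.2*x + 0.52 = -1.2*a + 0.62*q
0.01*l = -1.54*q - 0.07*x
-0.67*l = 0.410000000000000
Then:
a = 1.80984848484848*x - 1.45933998836984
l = -0.61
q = 0.00397363830199651 - 0.0454545454545455*x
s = -2.94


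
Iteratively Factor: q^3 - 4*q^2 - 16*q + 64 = (q - 4)*(q^2 - 16) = (q - 4)*(q + 4)*(q - 4)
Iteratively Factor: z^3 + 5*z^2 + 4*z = (z)*(z^2 + 5*z + 4) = z*(z + 1)*(z + 4)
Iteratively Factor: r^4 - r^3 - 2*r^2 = (r - 2)*(r^3 + r^2) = r*(r - 2)*(r^2 + r) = r^2*(r - 2)*(r + 1)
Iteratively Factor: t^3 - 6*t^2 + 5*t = (t - 5)*(t^2 - t) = t*(t - 5)*(t - 1)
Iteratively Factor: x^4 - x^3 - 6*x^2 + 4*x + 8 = (x + 2)*(x^3 - 3*x^2 + 4) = (x - 2)*(x + 2)*(x^2 - x - 2) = (x - 2)^2*(x + 2)*(x + 1)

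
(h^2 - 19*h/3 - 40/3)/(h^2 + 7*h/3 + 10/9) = 3*(h - 8)/(3*h + 2)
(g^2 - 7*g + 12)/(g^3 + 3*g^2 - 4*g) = (g^2 - 7*g + 12)/(g*(g^2 + 3*g - 4))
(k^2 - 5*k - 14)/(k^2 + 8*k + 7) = (k^2 - 5*k - 14)/(k^2 + 8*k + 7)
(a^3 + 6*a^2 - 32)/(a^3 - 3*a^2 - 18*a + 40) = (a + 4)/(a - 5)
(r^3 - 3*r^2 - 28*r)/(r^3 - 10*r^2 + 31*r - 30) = r*(r^2 - 3*r - 28)/(r^3 - 10*r^2 + 31*r - 30)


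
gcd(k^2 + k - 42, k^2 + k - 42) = k^2 + k - 42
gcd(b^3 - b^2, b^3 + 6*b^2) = b^2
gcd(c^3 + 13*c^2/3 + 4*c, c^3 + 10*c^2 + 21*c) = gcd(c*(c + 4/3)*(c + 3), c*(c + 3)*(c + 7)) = c^2 + 3*c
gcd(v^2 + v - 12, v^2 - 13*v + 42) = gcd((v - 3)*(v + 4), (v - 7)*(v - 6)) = 1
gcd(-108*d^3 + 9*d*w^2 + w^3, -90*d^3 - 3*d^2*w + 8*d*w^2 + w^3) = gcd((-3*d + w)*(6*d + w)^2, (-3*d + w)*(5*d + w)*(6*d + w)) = -18*d^2 + 3*d*w + w^2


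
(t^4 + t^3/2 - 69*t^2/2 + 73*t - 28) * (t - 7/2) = t^5 - 3*t^4 - 145*t^3/4 + 775*t^2/4 - 567*t/2 + 98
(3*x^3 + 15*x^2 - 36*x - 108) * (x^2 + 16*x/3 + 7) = 3*x^5 + 31*x^4 + 65*x^3 - 195*x^2 - 828*x - 756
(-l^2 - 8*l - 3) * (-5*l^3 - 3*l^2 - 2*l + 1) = 5*l^5 + 43*l^4 + 41*l^3 + 24*l^2 - 2*l - 3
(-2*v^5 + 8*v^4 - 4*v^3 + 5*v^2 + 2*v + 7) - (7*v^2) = -2*v^5 + 8*v^4 - 4*v^3 - 2*v^2 + 2*v + 7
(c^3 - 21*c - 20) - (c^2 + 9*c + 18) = c^3 - c^2 - 30*c - 38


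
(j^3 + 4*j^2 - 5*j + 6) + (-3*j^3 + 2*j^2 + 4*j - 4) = -2*j^3 + 6*j^2 - j + 2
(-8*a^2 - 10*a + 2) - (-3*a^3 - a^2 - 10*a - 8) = 3*a^3 - 7*a^2 + 10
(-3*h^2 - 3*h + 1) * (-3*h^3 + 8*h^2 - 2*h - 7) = 9*h^5 - 15*h^4 - 21*h^3 + 35*h^2 + 19*h - 7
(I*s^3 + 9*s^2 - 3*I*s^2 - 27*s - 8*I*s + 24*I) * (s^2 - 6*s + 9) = I*s^5 + 9*s^4 - 9*I*s^4 - 81*s^3 + 19*I*s^3 + 243*s^2 + 45*I*s^2 - 243*s - 216*I*s + 216*I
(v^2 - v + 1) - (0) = v^2 - v + 1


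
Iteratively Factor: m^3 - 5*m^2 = (m)*(m^2 - 5*m) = m*(m - 5)*(m)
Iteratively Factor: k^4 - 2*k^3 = (k - 2)*(k^3) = k*(k - 2)*(k^2) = k^2*(k - 2)*(k)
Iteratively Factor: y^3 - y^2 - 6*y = (y)*(y^2 - y - 6) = y*(y - 3)*(y + 2)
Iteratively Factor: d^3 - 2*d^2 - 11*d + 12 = (d + 3)*(d^2 - 5*d + 4) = (d - 4)*(d + 3)*(d - 1)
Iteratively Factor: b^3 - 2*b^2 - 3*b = (b - 3)*(b^2 + b) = (b - 3)*(b + 1)*(b)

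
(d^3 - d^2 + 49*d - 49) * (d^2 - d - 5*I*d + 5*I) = d^5 - 2*d^4 - 5*I*d^4 + 50*d^3 + 10*I*d^3 - 98*d^2 - 250*I*d^2 + 49*d + 490*I*d - 245*I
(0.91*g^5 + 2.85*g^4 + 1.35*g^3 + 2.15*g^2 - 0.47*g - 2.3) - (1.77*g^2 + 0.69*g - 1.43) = 0.91*g^5 + 2.85*g^4 + 1.35*g^3 + 0.38*g^2 - 1.16*g - 0.87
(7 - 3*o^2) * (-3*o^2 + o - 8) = 9*o^4 - 3*o^3 + 3*o^2 + 7*o - 56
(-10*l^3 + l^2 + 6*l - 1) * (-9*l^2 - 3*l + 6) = 90*l^5 + 21*l^4 - 117*l^3 - 3*l^2 + 39*l - 6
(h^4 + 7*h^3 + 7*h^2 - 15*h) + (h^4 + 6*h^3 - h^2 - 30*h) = 2*h^4 + 13*h^3 + 6*h^2 - 45*h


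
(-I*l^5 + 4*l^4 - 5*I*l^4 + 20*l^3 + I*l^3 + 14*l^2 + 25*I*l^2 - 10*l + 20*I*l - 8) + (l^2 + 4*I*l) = -I*l^5 + 4*l^4 - 5*I*l^4 + 20*l^3 + I*l^3 + 15*l^2 + 25*I*l^2 - 10*l + 24*I*l - 8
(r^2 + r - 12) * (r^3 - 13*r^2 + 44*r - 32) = r^5 - 12*r^4 + 19*r^3 + 168*r^2 - 560*r + 384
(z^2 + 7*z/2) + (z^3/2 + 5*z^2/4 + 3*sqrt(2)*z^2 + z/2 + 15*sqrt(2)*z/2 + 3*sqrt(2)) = z^3/2 + 9*z^2/4 + 3*sqrt(2)*z^2 + 4*z + 15*sqrt(2)*z/2 + 3*sqrt(2)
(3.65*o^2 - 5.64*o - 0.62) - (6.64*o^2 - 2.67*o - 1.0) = -2.99*o^2 - 2.97*o + 0.38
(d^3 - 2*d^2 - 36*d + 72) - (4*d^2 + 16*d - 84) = d^3 - 6*d^2 - 52*d + 156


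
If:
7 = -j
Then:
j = -7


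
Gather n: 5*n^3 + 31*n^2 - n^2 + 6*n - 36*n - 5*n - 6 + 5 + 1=5*n^3 + 30*n^2 - 35*n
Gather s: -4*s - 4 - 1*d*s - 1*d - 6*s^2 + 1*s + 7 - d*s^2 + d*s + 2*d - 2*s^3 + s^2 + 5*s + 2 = d - 2*s^3 + s^2*(-d - 5) + 2*s + 5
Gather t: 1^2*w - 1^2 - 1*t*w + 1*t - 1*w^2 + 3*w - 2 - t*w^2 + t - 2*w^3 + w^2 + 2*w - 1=t*(-w^2 - w + 2) - 2*w^3 + 6*w - 4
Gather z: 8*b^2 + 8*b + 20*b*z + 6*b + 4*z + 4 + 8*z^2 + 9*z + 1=8*b^2 + 14*b + 8*z^2 + z*(20*b + 13) + 5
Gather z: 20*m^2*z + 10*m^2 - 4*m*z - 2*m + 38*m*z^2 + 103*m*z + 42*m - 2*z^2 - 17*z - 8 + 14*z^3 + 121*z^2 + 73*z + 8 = 10*m^2 + 40*m + 14*z^3 + z^2*(38*m + 119) + z*(20*m^2 + 99*m + 56)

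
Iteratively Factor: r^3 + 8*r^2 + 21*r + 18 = (r + 3)*(r^2 + 5*r + 6) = (r + 3)^2*(r + 2)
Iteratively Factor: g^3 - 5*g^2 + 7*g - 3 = (g - 3)*(g^2 - 2*g + 1) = (g - 3)*(g - 1)*(g - 1)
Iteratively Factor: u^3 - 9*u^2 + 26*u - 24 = (u - 2)*(u^2 - 7*u + 12) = (u - 3)*(u - 2)*(u - 4)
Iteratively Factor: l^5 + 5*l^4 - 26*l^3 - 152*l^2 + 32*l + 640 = (l - 2)*(l^4 + 7*l^3 - 12*l^2 - 176*l - 320) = (l - 2)*(l + 4)*(l^3 + 3*l^2 - 24*l - 80) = (l - 5)*(l - 2)*(l + 4)*(l^2 + 8*l + 16) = (l - 5)*(l - 2)*(l + 4)^2*(l + 4)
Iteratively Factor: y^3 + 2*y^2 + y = (y)*(y^2 + 2*y + 1) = y*(y + 1)*(y + 1)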